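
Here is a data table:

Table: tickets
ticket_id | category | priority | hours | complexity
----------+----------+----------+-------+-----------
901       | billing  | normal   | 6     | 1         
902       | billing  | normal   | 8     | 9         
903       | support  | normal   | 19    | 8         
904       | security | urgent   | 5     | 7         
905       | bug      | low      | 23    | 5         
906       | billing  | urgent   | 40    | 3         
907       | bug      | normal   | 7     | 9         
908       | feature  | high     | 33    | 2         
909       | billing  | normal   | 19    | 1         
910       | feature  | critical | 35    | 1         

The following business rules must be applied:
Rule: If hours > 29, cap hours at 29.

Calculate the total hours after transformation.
174

Step 1: 3 records have hours > 29
Step 2: These records originally summed to 108
Step 3: After capping: 3 × 29 = 87
Step 4: Unaffected records sum: 87
Step 5: Final sum = 87 + 87 = 174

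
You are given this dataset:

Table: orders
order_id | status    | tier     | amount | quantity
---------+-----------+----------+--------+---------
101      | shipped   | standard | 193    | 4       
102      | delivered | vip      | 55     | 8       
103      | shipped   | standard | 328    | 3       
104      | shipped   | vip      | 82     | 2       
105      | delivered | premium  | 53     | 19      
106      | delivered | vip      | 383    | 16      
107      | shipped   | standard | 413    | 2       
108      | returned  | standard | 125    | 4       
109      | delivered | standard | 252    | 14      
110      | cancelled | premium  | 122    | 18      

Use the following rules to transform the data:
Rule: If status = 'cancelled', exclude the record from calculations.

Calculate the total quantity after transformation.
72

Step 1: Identify records where status = 'cancelled'
Step 2: The excluded records sum to 18
Step 3: Original total quantity = 90
Step 4: Remaining total = 90 - 18 = 72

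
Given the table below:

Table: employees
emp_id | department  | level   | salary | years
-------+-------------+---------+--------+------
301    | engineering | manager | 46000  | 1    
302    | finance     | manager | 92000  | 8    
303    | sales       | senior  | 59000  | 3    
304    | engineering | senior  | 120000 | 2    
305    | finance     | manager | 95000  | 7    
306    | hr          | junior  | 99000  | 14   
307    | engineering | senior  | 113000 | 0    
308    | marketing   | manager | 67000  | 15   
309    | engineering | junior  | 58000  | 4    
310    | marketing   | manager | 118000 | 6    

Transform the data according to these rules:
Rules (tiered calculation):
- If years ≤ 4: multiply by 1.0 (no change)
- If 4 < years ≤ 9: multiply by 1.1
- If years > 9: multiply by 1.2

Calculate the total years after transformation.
67.9

Step 1: Tier 1 (years ≤ 4): 5 records, sum = 10 × 1.0 = 10.0
Step 2: Tier 2 (4 < years ≤ 9): 3 records, sum = 21 × 1.1 = 23.1
Step 3: Tier 3 (years > 9): 2 records, sum = 29 × 1.2 = 34.8
Step 4: Final sum = 10.0 + 23.1 + 34.8 = 67.9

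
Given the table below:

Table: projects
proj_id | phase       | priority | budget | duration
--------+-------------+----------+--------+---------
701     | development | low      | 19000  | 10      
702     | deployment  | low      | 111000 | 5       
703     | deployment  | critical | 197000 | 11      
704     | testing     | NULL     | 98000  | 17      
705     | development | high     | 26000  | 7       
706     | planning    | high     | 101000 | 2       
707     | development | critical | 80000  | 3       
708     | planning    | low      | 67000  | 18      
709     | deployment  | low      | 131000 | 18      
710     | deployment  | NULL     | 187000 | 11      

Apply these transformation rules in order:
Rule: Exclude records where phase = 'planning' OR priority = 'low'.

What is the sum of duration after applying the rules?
49

Step 1: Find records where phase = 'planning' OR priority = 'low'
Step 2: 5 records match, summing to 53
Step 3: Original sum: 102
Step 4: Remaining sum = 102 - 53 = 49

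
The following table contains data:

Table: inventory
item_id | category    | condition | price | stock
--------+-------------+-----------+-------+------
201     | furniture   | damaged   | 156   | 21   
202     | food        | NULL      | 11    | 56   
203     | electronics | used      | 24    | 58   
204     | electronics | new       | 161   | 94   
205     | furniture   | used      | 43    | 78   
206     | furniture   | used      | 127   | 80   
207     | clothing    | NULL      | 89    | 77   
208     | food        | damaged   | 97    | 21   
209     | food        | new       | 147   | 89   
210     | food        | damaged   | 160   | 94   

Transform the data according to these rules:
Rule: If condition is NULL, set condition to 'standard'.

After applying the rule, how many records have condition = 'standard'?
2

Step 1: Count records where condition IS NULL
Step 2: Found 2 records with NULL condition
Step 3: These records will have condition set to 'standard'
Step 4: Records already having condition = 'standard': 0
Step 5: Answer: 2 + 0 = 2 records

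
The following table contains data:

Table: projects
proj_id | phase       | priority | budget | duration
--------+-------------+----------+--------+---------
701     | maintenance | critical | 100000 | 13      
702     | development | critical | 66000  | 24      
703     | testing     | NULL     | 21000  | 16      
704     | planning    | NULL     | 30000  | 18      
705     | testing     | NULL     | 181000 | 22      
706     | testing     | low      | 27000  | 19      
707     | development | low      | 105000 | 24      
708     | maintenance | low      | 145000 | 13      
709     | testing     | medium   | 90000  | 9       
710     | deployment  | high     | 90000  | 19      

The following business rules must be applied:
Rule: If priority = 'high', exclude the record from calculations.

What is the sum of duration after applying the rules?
158

Step 1: Identify records where priority = 'high'
Step 2: The excluded records sum to 19
Step 3: Original total duration = 177
Step 4: Remaining total = 177 - 19 = 158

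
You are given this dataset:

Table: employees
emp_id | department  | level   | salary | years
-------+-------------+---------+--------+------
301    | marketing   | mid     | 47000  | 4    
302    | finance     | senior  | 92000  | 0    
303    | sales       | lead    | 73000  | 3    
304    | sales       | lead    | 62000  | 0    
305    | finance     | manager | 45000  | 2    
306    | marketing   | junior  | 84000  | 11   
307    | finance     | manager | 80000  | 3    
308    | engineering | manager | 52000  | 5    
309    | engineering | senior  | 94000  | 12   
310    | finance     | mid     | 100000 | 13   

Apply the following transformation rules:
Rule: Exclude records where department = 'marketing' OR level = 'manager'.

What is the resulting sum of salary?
421000

Step 1: Find records where department = 'marketing' OR level = 'manager'
Step 2: 5 records match, summing to 308000
Step 3: Original sum: 729000
Step 4: Remaining sum = 729000 - 308000 = 421000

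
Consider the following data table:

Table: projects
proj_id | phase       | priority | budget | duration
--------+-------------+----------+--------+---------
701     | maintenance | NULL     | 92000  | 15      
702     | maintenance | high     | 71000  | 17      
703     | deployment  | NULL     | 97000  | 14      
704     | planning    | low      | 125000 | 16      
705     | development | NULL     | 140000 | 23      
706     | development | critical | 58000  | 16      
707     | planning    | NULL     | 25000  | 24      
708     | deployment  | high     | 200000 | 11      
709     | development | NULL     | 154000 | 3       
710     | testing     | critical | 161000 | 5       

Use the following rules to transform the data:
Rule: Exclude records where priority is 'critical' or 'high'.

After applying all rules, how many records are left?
6

Step 1: Count records to exclude
  - 2 (critical) + 2 (high) = 4 records
Step 2: Total records: 10
Step 3: Remaining = 10 - 4 = 6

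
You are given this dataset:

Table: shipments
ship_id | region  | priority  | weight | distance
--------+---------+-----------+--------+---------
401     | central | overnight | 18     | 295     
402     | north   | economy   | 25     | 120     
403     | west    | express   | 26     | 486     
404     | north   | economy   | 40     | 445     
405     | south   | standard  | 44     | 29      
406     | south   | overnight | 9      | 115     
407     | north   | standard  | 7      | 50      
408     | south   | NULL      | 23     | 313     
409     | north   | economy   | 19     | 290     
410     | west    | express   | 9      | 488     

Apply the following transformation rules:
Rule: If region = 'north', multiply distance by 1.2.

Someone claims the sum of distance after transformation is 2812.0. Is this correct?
Yes, the result is correct.

Step 1: Calculate the correct sum after transformation
Step 2: Apply multiplier 1.2 to records where region = 'north'
Step 3: Correct result = 2812.0
Step 4: Claimed result = 2812.0
Step 5: 2812.0 = 2812.0 ✓
Conclusion: The claimed result is correct.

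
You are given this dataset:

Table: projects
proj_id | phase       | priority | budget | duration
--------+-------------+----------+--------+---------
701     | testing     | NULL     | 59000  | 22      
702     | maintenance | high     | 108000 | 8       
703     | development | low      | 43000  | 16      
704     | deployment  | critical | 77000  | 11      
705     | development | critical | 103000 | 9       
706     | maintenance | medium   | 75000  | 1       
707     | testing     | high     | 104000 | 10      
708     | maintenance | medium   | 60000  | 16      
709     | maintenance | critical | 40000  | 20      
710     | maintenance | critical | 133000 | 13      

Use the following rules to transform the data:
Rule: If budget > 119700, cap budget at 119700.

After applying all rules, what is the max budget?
119700

Step 1: Original maximum budget = 133000
Step 2: Apply cap at 119700
Step 3: 1 records had budget > 119700 and were capped
Step 4: Maximum after transformation = 119700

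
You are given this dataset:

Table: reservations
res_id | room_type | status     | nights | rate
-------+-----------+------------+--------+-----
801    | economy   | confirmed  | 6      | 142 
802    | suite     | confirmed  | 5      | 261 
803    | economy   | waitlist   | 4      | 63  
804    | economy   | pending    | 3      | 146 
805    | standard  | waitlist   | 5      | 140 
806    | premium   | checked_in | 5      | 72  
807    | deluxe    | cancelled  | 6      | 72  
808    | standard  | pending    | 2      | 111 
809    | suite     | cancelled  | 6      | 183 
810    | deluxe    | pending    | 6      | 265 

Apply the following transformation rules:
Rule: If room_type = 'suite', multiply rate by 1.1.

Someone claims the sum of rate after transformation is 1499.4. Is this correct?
Yes, the result is correct.

Step 1: Calculate the correct sum after transformation
Step 2: Apply multiplier 1.1 to records where room_type = 'suite'
Step 3: Correct result = 1499.4
Step 4: Claimed result = 1499.4
Step 5: 1499.4 = 1499.4 ✓
Conclusion: The claimed result is correct.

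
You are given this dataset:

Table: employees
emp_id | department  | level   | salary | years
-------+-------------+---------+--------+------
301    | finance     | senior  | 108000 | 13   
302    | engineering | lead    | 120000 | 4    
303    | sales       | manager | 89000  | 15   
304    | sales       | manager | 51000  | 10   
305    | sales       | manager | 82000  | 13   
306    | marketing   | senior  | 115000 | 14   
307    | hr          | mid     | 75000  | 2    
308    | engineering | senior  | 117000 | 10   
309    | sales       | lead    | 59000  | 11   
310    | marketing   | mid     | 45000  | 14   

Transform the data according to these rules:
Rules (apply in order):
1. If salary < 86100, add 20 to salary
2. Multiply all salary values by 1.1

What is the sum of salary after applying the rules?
947210.0

Step 1: Apply Rule 1 - Add 20 to records with salary < 86100
  - 5 records affected: 312000 + (5 × 20) = 312100
  - Unaffected records: 549000
  - Sum after Rule 1: 861100
Step 2: Apply Rule 2 - Multiply all by 1.1
  - 861100 × 1.1 = 947210.0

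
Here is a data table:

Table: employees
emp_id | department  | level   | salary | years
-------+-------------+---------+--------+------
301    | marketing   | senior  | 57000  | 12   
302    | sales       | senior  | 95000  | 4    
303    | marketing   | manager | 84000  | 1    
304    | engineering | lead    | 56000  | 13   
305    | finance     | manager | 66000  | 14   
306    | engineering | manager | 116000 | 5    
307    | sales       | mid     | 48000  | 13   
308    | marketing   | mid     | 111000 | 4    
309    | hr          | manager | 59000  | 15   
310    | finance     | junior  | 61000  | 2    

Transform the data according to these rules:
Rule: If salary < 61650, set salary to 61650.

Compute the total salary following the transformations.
780250

Step 1: 5 records have salary < 61650
Step 2: These records originally summed to 281000
Step 3: After setting to minimum: 5 × 61650 = 308250
Step 4: Unaffected records sum: 472000
Step 5: Final sum = 308250 + 472000 = 780250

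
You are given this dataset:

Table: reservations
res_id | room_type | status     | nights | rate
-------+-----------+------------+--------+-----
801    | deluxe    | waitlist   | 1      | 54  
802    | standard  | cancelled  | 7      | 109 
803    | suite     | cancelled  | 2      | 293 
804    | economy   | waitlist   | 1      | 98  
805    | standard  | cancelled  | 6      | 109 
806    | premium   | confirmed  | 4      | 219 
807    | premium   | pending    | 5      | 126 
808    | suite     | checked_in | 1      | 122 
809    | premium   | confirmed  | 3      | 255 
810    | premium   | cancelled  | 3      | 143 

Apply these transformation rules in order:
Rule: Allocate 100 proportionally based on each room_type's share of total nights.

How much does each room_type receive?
deluxe: 3.03, economy: 3.03, premium: 45.45, standard: 39.39, suite: 9.09

Step 1: Calculate total nights = 33
Step 2: Calculate each room_type's proportion:
  deluxe: 1/33 = 3.03% → 3.03
  economy: 1/33 = 3.03% → 3.03
  premium: 15/33 = 45.45% → 45.45
  standard: 13/33 = 39.39% → 39.39
  suite: 3/33 = 9.09% → 9.09
Step 3: Verify: sum of allocations ≈ 100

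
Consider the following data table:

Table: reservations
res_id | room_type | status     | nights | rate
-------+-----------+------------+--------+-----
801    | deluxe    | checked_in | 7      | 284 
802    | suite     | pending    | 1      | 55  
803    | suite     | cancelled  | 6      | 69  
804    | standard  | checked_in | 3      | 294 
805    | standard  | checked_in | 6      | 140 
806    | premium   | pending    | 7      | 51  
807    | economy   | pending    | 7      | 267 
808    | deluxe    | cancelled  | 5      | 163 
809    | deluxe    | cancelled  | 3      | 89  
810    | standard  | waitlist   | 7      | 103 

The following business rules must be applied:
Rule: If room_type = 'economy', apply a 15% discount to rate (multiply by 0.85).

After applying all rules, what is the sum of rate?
1474.95

Step 1: Records with room_type = 'economy' have total rate = 267
Step 2: Apply multiplier: 267 × 0.85 = 226.95
Step 3: Other records total: 1248
Step 4: Final sum = 226.95 + 1248 = 1474.95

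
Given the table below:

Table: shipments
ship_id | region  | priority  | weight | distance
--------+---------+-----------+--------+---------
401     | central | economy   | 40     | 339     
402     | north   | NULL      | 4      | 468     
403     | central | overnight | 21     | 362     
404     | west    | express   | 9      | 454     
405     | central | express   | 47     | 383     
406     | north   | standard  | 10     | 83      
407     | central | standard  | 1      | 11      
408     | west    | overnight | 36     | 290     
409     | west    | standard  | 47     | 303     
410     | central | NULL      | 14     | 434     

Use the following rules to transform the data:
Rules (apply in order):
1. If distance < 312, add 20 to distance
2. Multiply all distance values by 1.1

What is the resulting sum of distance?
3527.7

Step 1: Apply Rule 1 - Add 20 to records with distance < 312
  - 4 records affected: 687 + (4 × 20) = 767
  - Unaffected records: 2440
  - Sum after Rule 1: 3207
Step 2: Apply Rule 2 - Multiply all by 1.1
  - 3207 × 1.1 = 3527.7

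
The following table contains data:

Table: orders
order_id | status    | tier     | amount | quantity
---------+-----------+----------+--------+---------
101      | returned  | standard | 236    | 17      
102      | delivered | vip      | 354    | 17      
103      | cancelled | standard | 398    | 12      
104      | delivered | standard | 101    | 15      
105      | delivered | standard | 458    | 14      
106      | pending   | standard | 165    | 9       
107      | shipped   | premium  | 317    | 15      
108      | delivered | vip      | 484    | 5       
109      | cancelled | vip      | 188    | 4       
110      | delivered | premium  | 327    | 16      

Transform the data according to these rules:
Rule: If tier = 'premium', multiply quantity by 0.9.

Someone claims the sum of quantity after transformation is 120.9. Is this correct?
Yes, the result is correct.

Step 1: Calculate the correct sum after transformation
Step 2: Apply multiplier 0.9 to records where tier = 'premium'
Step 3: Correct result = 120.9
Step 4: Claimed result = 120.9
Step 5: 120.9 = 120.9 ✓
Conclusion: The claimed result is correct.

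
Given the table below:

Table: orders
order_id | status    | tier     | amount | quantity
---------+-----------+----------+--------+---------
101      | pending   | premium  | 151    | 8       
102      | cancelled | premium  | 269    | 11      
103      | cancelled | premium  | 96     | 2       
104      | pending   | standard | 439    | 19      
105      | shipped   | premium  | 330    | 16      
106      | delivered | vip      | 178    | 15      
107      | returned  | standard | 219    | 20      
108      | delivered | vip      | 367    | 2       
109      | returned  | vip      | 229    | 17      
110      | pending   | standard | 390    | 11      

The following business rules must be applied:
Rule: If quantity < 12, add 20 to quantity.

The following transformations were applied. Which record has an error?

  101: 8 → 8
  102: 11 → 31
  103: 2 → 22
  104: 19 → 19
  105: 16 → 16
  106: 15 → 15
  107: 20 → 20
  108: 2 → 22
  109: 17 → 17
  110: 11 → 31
Record 101 has an error. The correct transformed value should be 28, not 8.

Step 1: Check each record against the rule
Step 2: Record 101 has quantity = 8
Step 3: Since 8 < 12, the bonus should have been applied
Step 4: Correct value = 28, but claimed value = 8
Conclusion: Record 101 has the error.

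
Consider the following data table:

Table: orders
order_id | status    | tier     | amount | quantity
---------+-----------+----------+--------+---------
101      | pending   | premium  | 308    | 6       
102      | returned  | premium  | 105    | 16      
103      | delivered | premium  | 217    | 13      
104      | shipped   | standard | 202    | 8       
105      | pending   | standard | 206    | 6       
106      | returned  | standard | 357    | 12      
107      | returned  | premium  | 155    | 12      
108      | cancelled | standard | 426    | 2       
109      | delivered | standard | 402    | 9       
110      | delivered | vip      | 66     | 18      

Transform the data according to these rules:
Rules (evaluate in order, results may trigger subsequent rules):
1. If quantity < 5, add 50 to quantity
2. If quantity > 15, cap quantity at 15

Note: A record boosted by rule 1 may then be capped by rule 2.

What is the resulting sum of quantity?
111

Step 1: Apply rule 1 to records with quantity < 5
  - 1 records get bonus of 50
  - Of these, 1 records then exceed 15 and get capped
Step 2: Apply rule 2 to records with quantity > 15
  - 2 records (original) are capped
Step 3: Calculate final sum = 111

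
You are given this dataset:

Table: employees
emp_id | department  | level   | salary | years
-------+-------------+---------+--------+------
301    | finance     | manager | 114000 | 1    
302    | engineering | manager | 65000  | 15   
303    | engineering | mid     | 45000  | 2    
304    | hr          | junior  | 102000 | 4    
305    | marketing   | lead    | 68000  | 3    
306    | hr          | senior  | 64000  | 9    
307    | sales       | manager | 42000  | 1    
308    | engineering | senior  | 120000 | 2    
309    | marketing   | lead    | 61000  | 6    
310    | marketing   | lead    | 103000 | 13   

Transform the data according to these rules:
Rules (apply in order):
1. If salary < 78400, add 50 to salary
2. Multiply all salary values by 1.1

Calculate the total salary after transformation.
862730.0

Step 1: Apply Rule 1 - Add 50 to records with salary < 78400
  - 6 records affected: 345000 + (6 × 50) = 345300
  - Unaffected records: 439000
  - Sum after Rule 1: 784300
Step 2: Apply Rule 2 - Multiply all by 1.1
  - 784300 × 1.1 = 862730.0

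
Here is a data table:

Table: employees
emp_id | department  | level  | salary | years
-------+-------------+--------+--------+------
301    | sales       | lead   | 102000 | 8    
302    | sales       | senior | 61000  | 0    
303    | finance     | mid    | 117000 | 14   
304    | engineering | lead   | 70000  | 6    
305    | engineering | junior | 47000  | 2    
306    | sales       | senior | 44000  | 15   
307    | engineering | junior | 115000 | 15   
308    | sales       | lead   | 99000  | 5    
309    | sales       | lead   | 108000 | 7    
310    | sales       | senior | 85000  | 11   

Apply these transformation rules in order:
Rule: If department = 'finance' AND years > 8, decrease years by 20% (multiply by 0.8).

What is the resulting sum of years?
80.2

Step 1: Find records where department = 'finance' AND years > 8
Step 2: 1 records match, summing to 14
Step 3: After multiplier: 14 × 0.8 = 11.2
Step 4: Unaffected records sum: 69
Step 5: Final sum = 11.2 + 69 = 80.2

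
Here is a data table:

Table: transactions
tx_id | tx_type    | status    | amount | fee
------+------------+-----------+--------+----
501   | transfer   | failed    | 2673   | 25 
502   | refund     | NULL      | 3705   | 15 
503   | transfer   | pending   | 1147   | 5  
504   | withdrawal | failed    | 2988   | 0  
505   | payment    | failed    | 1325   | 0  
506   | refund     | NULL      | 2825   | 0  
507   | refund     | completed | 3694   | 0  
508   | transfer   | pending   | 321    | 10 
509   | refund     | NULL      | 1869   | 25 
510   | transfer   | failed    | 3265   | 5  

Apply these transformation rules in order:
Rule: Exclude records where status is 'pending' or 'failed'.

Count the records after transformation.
4

Step 1: Count records to exclude
  - 2 (pending) + 4 (failed) = 6 records
Step 2: Total records: 10
Step 3: Remaining = 10 - 6 = 4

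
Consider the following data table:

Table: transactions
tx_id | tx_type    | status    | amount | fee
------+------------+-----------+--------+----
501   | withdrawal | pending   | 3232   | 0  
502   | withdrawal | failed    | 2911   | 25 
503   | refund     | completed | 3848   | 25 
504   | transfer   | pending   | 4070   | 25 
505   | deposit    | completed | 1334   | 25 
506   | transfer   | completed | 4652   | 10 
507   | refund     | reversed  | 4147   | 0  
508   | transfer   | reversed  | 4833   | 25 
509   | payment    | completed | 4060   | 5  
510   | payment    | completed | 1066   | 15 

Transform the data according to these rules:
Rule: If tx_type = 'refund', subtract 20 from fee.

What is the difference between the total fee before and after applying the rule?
40

Step 1: Original sum of fee = 155
Step 2: 2 records have tx_type = 'refund'
Step 3: Each affected record changes by -20
Step 4: Total change = 2 × -20 = -40
Step 5: New sum = 155 + -40 = 115
Step 6: Difference = |115 - 155| = 40
        (Sum decreased by 40)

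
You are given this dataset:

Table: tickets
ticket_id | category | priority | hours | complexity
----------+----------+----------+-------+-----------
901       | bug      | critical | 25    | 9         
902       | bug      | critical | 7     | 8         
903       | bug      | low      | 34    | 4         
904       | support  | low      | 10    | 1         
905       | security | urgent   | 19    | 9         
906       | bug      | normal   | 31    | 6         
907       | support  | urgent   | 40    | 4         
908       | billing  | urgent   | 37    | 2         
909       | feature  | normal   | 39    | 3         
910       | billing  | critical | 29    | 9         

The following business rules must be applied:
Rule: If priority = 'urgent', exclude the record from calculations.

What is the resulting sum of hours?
175

Step 1: Identify records where priority = 'urgent'
Step 2: The excluded records sum to 96
Step 3: Original total hours = 271
Step 4: Remaining total = 271 - 96 = 175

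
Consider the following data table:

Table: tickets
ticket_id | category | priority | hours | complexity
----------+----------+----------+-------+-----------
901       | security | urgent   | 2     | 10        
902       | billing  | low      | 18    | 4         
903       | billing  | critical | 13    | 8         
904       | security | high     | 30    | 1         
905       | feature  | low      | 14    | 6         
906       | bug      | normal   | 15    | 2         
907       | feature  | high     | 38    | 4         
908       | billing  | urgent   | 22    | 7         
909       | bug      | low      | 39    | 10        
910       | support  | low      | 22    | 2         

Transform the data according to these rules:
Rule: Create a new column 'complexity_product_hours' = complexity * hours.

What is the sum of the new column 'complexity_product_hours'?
1080

Step 1: For each record, compute complexity * hours
Example calculations:
  10 * 2 = 20
  4 * 18 = 72
  8 * 13 = 104
  ...
Step 2: Sum all derived values
Step 3: Total = 1080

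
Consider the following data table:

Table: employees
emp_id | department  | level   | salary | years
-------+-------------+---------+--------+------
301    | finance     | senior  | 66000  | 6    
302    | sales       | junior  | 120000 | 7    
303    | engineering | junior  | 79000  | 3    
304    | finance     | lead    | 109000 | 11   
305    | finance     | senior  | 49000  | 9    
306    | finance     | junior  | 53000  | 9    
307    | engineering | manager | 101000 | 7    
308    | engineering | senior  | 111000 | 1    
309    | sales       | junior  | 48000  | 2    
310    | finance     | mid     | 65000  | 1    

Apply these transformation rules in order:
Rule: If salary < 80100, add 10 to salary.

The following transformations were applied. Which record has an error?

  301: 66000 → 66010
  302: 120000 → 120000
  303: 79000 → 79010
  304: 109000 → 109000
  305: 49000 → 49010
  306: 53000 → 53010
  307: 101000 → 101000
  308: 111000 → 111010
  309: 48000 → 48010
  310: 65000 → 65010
Record 308 has an error. The correct transformed value should be 111000, not 111010.

Step 1: Check each record against the rule
Step 2: Record 308 has salary = 111000
Step 3: Since 111000 >= 80100, the bonus should not have been applied
Step 4: Correct value = 111000, but claimed value = 111010
Conclusion: Record 308 has the error.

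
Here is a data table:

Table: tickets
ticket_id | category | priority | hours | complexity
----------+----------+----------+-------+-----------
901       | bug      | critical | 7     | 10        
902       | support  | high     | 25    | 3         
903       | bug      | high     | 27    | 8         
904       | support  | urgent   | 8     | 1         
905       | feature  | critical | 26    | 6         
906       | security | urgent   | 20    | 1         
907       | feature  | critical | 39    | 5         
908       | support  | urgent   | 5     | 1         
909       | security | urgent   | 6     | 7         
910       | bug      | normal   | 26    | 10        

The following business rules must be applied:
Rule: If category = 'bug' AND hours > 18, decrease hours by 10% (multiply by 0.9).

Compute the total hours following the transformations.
183.7

Step 1: Find records where category = 'bug' AND hours > 18
Step 2: 2 records match, summing to 53
Step 3: After multiplier: 53 × 0.9 = 47.7
Step 4: Unaffected records sum: 136
Step 5: Final sum = 47.7 + 136 = 183.7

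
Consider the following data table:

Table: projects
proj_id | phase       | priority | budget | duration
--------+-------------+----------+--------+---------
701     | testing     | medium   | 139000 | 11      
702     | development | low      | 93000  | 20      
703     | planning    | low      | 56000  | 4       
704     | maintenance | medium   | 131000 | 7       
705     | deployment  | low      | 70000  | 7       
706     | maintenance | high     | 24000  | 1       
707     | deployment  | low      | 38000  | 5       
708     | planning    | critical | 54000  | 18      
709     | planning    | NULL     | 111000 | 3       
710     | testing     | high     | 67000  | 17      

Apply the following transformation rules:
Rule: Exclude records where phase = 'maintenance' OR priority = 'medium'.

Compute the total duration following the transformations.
74

Step 1: Find records where phase = 'maintenance' OR priority = 'medium'
Step 2: 3 records match, summing to 19
Step 3: Original sum: 93
Step 4: Remaining sum = 93 - 19 = 74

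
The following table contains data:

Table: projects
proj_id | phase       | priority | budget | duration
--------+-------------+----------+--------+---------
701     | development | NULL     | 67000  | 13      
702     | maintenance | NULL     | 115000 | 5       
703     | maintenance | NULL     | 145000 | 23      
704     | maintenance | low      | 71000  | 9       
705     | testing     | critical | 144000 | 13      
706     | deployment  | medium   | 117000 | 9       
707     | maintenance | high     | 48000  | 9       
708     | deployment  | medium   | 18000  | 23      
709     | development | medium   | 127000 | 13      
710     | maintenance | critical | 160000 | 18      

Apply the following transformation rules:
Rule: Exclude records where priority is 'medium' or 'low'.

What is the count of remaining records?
6

Step 1: Count records to exclude
  - 3 (medium) + 1 (low) = 4 records
Step 2: Total records: 10
Step 3: Remaining = 10 - 4 = 6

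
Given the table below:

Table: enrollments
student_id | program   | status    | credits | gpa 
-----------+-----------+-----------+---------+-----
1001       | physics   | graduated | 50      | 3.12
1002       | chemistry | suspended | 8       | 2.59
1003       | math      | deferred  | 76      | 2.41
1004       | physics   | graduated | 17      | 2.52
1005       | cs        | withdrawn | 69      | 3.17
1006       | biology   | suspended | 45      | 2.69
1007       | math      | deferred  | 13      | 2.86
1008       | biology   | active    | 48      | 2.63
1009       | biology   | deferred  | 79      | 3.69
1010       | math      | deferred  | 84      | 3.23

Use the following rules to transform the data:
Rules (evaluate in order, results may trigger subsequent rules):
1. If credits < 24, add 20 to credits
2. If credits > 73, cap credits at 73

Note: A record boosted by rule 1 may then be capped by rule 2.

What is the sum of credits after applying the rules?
529

Step 1: Apply rule 1 to records with credits < 24
  - 3 records get bonus of 20
  - Of these, 0 records then exceed 73 and get capped
Step 2: Apply rule 2 to records with credits > 73
  - 3 records (original) are capped
Step 3: Calculate final sum = 529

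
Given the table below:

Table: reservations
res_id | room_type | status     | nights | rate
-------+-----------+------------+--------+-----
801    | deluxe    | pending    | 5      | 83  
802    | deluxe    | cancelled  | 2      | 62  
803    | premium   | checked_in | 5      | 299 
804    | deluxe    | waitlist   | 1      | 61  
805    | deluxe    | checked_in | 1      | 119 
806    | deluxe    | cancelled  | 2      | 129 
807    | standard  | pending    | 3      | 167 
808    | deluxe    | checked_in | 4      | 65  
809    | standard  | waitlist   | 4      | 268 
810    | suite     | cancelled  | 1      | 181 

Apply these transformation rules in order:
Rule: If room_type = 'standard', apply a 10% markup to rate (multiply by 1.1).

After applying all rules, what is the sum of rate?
1477.5

Step 1: Records with room_type = 'standard' have total rate = 435
Step 2: Apply multiplier: 435 × 1.1 = 478.5
Step 3: Other records total: 999
Step 4: Final sum = 478.5 + 999 = 1477.5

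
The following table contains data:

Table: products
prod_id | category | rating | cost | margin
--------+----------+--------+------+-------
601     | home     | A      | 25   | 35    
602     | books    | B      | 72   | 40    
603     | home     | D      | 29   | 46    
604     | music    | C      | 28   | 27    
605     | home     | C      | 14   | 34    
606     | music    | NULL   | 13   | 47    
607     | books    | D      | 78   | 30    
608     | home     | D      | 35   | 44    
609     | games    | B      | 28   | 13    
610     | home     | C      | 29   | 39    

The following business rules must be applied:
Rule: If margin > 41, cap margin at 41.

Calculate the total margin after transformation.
341

Step 1: 3 records have margin > 41
Step 2: These records originally summed to 137
Step 3: After capping: 3 × 41 = 123
Step 4: Unaffected records sum: 218
Step 5: Final sum = 123 + 218 = 341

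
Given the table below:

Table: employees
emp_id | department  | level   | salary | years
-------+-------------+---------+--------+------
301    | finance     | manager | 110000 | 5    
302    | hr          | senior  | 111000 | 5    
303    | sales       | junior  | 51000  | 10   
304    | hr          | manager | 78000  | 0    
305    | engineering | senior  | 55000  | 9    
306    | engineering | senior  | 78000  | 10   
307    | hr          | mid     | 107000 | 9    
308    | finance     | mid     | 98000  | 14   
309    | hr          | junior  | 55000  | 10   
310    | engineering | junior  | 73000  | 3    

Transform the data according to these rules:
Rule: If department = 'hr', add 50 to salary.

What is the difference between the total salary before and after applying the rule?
200

Step 1: Original sum of salary = 816000
Step 2: 4 records have department = 'hr'
Step 3: Each affected record changes by 50
Step 4: Total change = 4 × 50 = 200
Step 5: New sum = 816000 + 200 = 816200
Step 6: Difference = |816200 - 816000| = 200
        (Sum increased by 200)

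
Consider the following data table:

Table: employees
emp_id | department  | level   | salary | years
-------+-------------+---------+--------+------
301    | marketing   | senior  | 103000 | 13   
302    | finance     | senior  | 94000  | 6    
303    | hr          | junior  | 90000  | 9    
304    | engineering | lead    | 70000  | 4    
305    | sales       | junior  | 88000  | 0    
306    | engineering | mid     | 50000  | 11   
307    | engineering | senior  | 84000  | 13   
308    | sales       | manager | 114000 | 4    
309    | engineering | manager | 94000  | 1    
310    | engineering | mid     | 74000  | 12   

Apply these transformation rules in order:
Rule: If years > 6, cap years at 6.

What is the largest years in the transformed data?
6

Step 1: Original maximum years = 13
Step 2: Apply cap at 6
Step 3: 5 records had years > 6 and were capped
Step 4: Maximum after transformation = 6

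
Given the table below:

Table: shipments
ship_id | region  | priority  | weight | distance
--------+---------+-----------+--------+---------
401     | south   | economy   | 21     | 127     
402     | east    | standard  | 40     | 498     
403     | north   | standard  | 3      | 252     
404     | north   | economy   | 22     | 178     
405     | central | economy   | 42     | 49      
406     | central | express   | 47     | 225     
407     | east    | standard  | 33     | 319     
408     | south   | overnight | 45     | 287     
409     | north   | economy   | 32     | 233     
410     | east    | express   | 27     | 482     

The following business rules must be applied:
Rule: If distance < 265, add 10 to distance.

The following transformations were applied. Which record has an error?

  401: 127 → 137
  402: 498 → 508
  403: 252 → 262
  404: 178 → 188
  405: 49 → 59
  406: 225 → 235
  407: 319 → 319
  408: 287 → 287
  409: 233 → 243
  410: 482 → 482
Record 402 has an error. The correct transformed value should be 498, not 508.

Step 1: Check each record against the rule
Step 2: Record 402 has distance = 498
Step 3: Since 498 >= 265, the bonus should not have been applied
Step 4: Correct value = 498, but claimed value = 508
Conclusion: Record 402 has the error.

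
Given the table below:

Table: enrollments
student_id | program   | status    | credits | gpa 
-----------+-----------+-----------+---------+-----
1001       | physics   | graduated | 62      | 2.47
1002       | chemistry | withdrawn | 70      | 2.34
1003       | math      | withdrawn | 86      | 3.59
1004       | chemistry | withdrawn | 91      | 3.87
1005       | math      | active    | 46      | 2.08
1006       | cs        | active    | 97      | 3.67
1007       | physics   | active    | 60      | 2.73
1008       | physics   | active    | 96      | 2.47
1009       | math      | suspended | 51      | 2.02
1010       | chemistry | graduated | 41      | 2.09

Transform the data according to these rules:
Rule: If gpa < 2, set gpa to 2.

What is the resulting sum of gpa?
27.33

Step 1: 0 records have gpa < 2
Step 2: These records originally summed to 0
Step 3: After setting to minimum: 0 × 2 = 0
Step 4: Unaffected records sum: 27.33
Step 5: Final sum = 0 + 27.33 = 27.33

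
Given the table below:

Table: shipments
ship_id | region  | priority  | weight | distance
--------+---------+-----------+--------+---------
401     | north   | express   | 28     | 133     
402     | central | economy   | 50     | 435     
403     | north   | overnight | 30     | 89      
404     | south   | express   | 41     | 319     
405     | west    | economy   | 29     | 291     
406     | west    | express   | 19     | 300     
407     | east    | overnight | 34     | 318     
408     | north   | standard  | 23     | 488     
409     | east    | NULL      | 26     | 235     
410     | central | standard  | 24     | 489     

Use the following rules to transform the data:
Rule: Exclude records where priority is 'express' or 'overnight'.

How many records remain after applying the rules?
5

Step 1: Count records to exclude
  - 3 (express) + 2 (overnight) = 5 records
Step 2: Total records: 10
Step 3: Remaining = 10 - 5 = 5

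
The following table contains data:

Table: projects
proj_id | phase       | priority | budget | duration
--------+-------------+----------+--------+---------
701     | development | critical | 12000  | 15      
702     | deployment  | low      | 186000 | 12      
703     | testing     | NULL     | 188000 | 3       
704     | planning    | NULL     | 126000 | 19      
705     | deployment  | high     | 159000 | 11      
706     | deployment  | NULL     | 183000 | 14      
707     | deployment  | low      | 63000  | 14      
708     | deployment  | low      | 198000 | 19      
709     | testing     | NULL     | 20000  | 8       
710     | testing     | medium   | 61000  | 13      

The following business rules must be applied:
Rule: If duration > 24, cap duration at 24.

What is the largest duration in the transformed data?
19

Step 1: Original maximum duration = 19
Step 2: Check cap of 24 against maximum
Step 3: No records exceed the cap (max 19 <= cap 24), so no capping applies
Step 4: Maximum after transformation = 19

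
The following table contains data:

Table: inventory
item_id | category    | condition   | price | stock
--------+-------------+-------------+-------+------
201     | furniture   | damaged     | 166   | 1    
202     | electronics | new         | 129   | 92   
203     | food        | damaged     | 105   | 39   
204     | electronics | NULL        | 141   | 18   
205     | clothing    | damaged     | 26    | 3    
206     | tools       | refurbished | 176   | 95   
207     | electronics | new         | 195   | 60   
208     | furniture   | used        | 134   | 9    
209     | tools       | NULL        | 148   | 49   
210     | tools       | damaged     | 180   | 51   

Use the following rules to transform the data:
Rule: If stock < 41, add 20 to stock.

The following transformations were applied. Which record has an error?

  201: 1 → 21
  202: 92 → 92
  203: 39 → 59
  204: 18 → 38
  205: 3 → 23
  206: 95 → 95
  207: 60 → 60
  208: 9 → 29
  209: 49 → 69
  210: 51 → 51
Record 209 has an error. The correct transformed value should be 49, not 69.

Step 1: Check each record against the rule
Step 2: Record 209 has stock = 49
Step 3: Since 49 >= 41, the bonus should not have been applied
Step 4: Correct value = 49, but claimed value = 69
Conclusion: Record 209 has the error.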